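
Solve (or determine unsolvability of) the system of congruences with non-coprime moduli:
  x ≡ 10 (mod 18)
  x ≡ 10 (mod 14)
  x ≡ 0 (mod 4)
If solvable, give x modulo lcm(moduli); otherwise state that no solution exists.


Moduli 18, 14, 4 are not pairwise coprime, so CRT works modulo lcm(m_i) when all pairwise compatibility conditions hold.
Pairwise compatibility: gcd(m_i, m_j) must divide a_i - a_j for every pair.
Merge one congruence at a time:
  Start: x ≡ 10 (mod 18).
  Combine with x ≡ 10 (mod 14): gcd(18, 14) = 2; 10 - 10 = 0, which IS divisible by 2, so compatible.
    Write x = 10 + 18·t and substitute into x ≡ 10 (mod 14): 18·t ≡ 10 − 10 = 0 (mod 14).
    Divide the congruence (and modulus) by g = 2: 9·t ≡ 0 (mod 7).
    Reduce coefficients mod 7: 2·t ≡ 0 (mod 7).
    The inverse of 2 mod 7 is 4 (since 2·4 = 8 = 1·7 + 1), so t ≡ 4·0 = 0 ≡ 0 (mod 7).
    Then x = 10 + 18·0 = 10, valid modulo lcm(18, 14) = 126: x ≡ 10 (mod 126).
  Combine with x ≡ 0 (mod 4): gcd(126, 4) = 2; 0 - 10 = -10, which IS divisible by 2, so compatible.
    Write x = 10 + 126·t and substitute into x ≡ 0 (mod 4): 126·t ≡ 0 − 10 = -10 (mod 4).
    Divide the congruence (and modulus) by g = 2: 63·t ≡ -5 (mod 2).
    Reduce coefficients mod 2: 1·t ≡ 1 (mod 2).
    So t ≡ 1 (mod 2).
    Then x = 10 + 126·1 = 136, valid modulo lcm(126, 4) = 252: x ≡ 136 (mod 252).
Verify: 136 mod 18 = 10, 136 mod 14 = 10, 136 mod 4 = 0.

x ≡ 136 (mod 252).


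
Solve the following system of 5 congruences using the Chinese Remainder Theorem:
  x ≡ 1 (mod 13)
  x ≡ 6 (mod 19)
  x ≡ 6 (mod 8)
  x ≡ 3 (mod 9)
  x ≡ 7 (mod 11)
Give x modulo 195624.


Product of moduli M = 13 · 19 · 8 · 9 · 11 = 195624.
Merge one congruence at a time:
  Start: x ≡ 1 (mod 13).
  Combine with x ≡ 6 (mod 19); new modulus lcm = 247.
    Write x = 1 + 13·t and substitute into x ≡ 6 (mod 19): 13·t ≡ 6 − 1 = 5 (mod 19).
    The inverse of 13 mod 19 is 3 (since 13·3 = 39 = 2·19 + 1), so t ≡ 3·5 = 15 ≡ 15 (mod 19).
    Then x = 1 + 13·15 = 196, valid modulo lcm(13, 19) = 247: x ≡ 196 (mod 247).
  Combine with x ≡ 6 (mod 8); new modulus lcm = 1976.
    Write x = 196 + 247·t and substitute into x ≡ 6 (mod 8): 247·t ≡ 6 − 196 = -190 (mod 8).
    Reduce coefficients mod 8: 7·t ≡ 2 (mod 8).
    The inverse of 7 mod 8 is 7 (since 7·7 = 49 = 6·8 + 1), so t ≡ 7·2 = 14 ≡ 6 (mod 8).
    Then x = 196 + 247·6 = 1678, valid modulo lcm(247, 8) = 1976: x ≡ 1678 (mod 1976).
  Combine with x ≡ 3 (mod 9); new modulus lcm = 17784.
    Write x = 1678 + 1976·t and substitute into x ≡ 3 (mod 9): 1976·t ≡ 3 − 1678 = -1675 (mod 9).
    Reduce coefficients mod 9: 5·t ≡ 8 (mod 9).
    The inverse of 5 mod 9 is 2 (since 5·2 = 10 = 1·9 + 1), so t ≡ 2·8 = 16 ≡ 7 (mod 9).
    Then x = 1678 + 1976·7 = 15510, valid modulo lcm(1976, 9) = 17784: x ≡ 15510 (mod 17784).
  Combine with x ≡ 7 (mod 11); new modulus lcm = 195624.
    Write x = 15510 + 17784·t and substitute into x ≡ 7 (mod 11): 17784·t ≡ 7 − 15510 = -15503 (mod 11).
    Reduce coefficients mod 11: 8·t ≡ 7 (mod 11).
    The inverse of 8 mod 11 is 7 (since 8·7 = 56 = 5·11 + 1), so t ≡ 7·7 = 49 ≡ 5 (mod 11).
    Then x = 15510 + 17784·5 = 104430, valid modulo lcm(17784, 11) = 195624: x ≡ 104430 (mod 195624).
Verify against each original: 104430 mod 13 = 1, 104430 mod 19 = 6, 104430 mod 8 = 6, 104430 mod 9 = 3, 104430 mod 11 = 7.

x ≡ 104430 (mod 195624).


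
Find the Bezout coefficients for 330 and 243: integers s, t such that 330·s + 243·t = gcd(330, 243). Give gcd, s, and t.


Euclidean algorithm on (330, 243) — divide until remainder is 0:
  330 = 1 · 243 + 87
  243 = 2 · 87 + 69
  87 = 1 · 69 + 18
  69 = 3 · 18 + 15
  18 = 1 · 15 + 3
  15 = 5 · 3 + 0
gcd(330, 243) = 3.
Track Bezout coefficients alongside the remainders: start with r₀ = 330 = a·1 + b·0 (s = 1, t = 0) and r₁ = 243 = a·0 + b·1 (s = 0, t = 1); each new remainder r_{k+1} = r_{k-1} − q_k·r_k inherits s_{k+1} = s_{k-1} − q_k·s_k, t_{k+1} = t_{k-1} − q_k·t_k, so r_k = a·s_k + b·t_k at every step:
  q = 1: r = 87, s = 1 − 1·0 = 1, t = 0 − 1·1 = -1  (check: 330·1 + 243·(-1) = 87)
  q = 2: r = 69, s = 0 − 2·1 = -2, t = 1 − 2·(-1) = 3  (check: 330·(-2) + 243·3 = 69)
  q = 1: r = 18, s = 1 − 1·(-2) = 3, t = -1 − 1·3 = -4  (check: 330·3 + 243·(-4) = 18)
  q = 3: r = 15, s = -2 − 3·3 = -11, t = 3 − 3·(-4) = 15  (check: 330·(-11) + 243·15 = 15)
  q = 1: r = 3, s = 3 − 1·(-11) = 14, t = -4 − 1·15 = -19  (check: 330·14 + 243·(-19) = 3)
The row with r = 3 (the gcd) gives the Bezout coefficients s = 14, t = -19.
Result: 330 · (14) + 243 · (-19) = 3.

gcd(330, 243) = 3; s = 14, t = -19 (check: 330·14 + 243·(-19) = 3).


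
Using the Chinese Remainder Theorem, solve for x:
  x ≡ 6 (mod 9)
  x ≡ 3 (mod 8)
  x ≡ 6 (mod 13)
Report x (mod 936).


Moduli 9, 8, 13 are pairwise coprime; by CRT there is a unique solution modulo M = 9 · 8 · 13 = 936.
Solve pairwise, accumulating the modulus:
  Start with x ≡ 6 (mod 9).
  Combine with x ≡ 3 (mod 8): since gcd(9, 8) = 1, we get a unique residue mod 72.
    Write x = 6 + 9·t and substitute into x ≡ 3 (mod 8): 9·t ≡ 3 − 6 = -3 (mod 8).
    Reduce coefficients mod 8: 1·t ≡ 5 (mod 8).
    So t ≡ 5 (mod 8).
    Then x = 6 + 9·5 = 51, valid modulo lcm(9, 8) = 72: x ≡ 51 (mod 72).
  Combine with x ≡ 6 (mod 13): since gcd(72, 13) = 1, we get a unique residue mod 936.
    Write x = 51 + 72·t and substitute into x ≡ 6 (mod 13): 72·t ≡ 6 − 51 = -45 (mod 13).
    Reduce coefficients mod 13: 7·t ≡ 7 (mod 13).
    The inverse of 7 mod 13 is 2 (since 7·2 = 14 = 1·13 + 1), so t ≡ 2·7 = 14 ≡ 1 (mod 13).
    Then x = 51 + 72·1 = 123, valid modulo lcm(72, 13) = 936: x ≡ 123 (mod 936).
Verify: 123 mod 9 = 6 ✓, 123 mod 8 = 3 ✓, 123 mod 13 = 6 ✓.

x ≡ 123 (mod 936).


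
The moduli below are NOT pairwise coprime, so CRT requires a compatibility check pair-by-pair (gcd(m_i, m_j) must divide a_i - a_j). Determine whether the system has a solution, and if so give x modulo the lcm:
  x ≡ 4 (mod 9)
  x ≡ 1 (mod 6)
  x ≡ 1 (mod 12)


Moduli 9, 6, 12 are not pairwise coprime, so CRT works modulo lcm(m_i) when all pairwise compatibility conditions hold.
Pairwise compatibility: gcd(m_i, m_j) must divide a_i - a_j for every pair.
Merge one congruence at a time:
  Start: x ≡ 4 (mod 9).
  Combine with x ≡ 1 (mod 6): gcd(9, 6) = 3; 1 - 4 = -3, which IS divisible by 3, so compatible.
    Write x = 4 + 9·t and substitute into x ≡ 1 (mod 6): 9·t ≡ 1 − 4 = -3 (mod 6).
    Divide the congruence (and modulus) by g = 3: 3·t ≡ -1 (mod 2).
    Reduce coefficients mod 2: 1·t ≡ 1 (mod 2).
    So t ≡ 1 (mod 2).
    Then x = 4 + 9·1 = 13, valid modulo lcm(9, 6) = 18: x ≡ 13 (mod 18).
  Combine with x ≡ 1 (mod 12): gcd(18, 12) = 6; 1 - 13 = -12, which IS divisible by 6, so compatible.
    Write x = 13 + 18·t and substitute into x ≡ 1 (mod 12): 18·t ≡ 1 − 13 = -12 (mod 12).
    Divide the congruence (and modulus) by g = 6: 3·t ≡ -2 (mod 2).
    Reduce coefficients mod 2: 1·t ≡ 0 (mod 2).
    So t ≡ 0 (mod 2).
    Then x = 13 + 18·0 = 13, valid modulo lcm(18, 12) = 36: x ≡ 13 (mod 36).
Verify: 13 mod 9 = 4, 13 mod 6 = 1, 13 mod 12 = 1.

x ≡ 13 (mod 36).


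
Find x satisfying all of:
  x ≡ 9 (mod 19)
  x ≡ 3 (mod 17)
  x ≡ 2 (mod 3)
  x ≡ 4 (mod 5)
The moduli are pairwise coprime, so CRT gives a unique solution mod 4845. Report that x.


Product of moduli M = 19 · 17 · 3 · 5 = 4845.
Merge one congruence at a time:
  Start: x ≡ 9 (mod 19).
  Combine with x ≡ 3 (mod 17); new modulus lcm = 323.
    Write x = 9 + 19·t and substitute into x ≡ 3 (mod 17): 19·t ≡ 3 − 9 = -6 (mod 17).
    Reduce coefficients mod 17: 2·t ≡ 11 (mod 17).
    The inverse of 2 mod 17 is 9 (since 2·9 = 18 = 1·17 + 1), so t ≡ 9·11 = 99 ≡ 14 (mod 17).
    Then x = 9 + 19·14 = 275, valid modulo lcm(19, 17) = 323: x ≡ 275 (mod 323).
  Combine with x ≡ 2 (mod 3); new modulus lcm = 969.
    Write x = 275 + 323·t and substitute into x ≡ 2 (mod 3): 323·t ≡ 2 − 275 = -273 (mod 3).
    Reduce coefficients mod 3: 2·t ≡ 0 (mod 3).
    The inverse of 2 mod 3 is 2 (since 2·2 = 4 = 1·3 + 1), so t ≡ 2·0 = 0 ≡ 0 (mod 3).
    Then x = 275 + 323·0 = 275, valid modulo lcm(323, 3) = 969: x ≡ 275 (mod 969).
  Combine with x ≡ 4 (mod 5); new modulus lcm = 4845.
    Write x = 275 + 969·t and substitute into x ≡ 4 (mod 5): 969·t ≡ 4 − 275 = -271 (mod 5).
    Reduce coefficients mod 5: 4·t ≡ 4 (mod 5).
    The inverse of 4 mod 5 is 4 (since 4·4 = 16 = 3·5 + 1), so t ≡ 4·4 = 16 ≡ 1 (mod 5).
    Then x = 275 + 969·1 = 1244, valid modulo lcm(969, 5) = 4845: x ≡ 1244 (mod 4845).
Verify against each original: 1244 mod 19 = 9, 1244 mod 17 = 3, 1244 mod 3 = 2, 1244 mod 5 = 4.

x ≡ 1244 (mod 4845).


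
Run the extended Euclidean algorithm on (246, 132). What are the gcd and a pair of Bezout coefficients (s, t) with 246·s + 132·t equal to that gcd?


Euclidean algorithm on (246, 132) — divide until remainder is 0:
  246 = 1 · 132 + 114
  132 = 1 · 114 + 18
  114 = 6 · 18 + 6
  18 = 3 · 6 + 0
gcd(246, 132) = 6.
Track Bezout coefficients alongside the remainders: start with r₀ = 246 = a·1 + b·0 (s = 1, t = 0) and r₁ = 132 = a·0 + b·1 (s = 0, t = 1); each new remainder r_{k+1} = r_{k-1} − q_k·r_k inherits s_{k+1} = s_{k-1} − q_k·s_k, t_{k+1} = t_{k-1} − q_k·t_k, so r_k = a·s_k + b·t_k at every step:
  q = 1: r = 114, s = 1 − 1·0 = 1, t = 0 − 1·1 = -1  (check: 246·1 + 132·(-1) = 114)
  q = 1: r = 18, s = 0 − 1·1 = -1, t = 1 − 1·(-1) = 2  (check: 246·(-1) + 132·2 = 18)
  q = 6: r = 6, s = 1 − 6·(-1) = 7, t = -1 − 6·2 = -13  (check: 246·7 + 132·(-13) = 6)
The row with r = 6 (the gcd) gives the Bezout coefficients s = 7, t = -13.
Result: 246 · (7) + 132 · (-13) = 6.

gcd(246, 132) = 6; s = 7, t = -13 (check: 246·7 + 132·(-13) = 6).


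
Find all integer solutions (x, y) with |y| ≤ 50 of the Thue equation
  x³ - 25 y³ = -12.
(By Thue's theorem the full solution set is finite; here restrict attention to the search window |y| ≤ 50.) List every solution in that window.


The equation is x³ - 25y³ = -12. For fixed y, x³ = 25·y³ − 12, so a solution requires the RHS to be a perfect cube.
Strategy: iterate y from -50 to 50, compute RHS = 25·y³ − 12, and check whether it is a (positive or negative) perfect cube.
Check small values of y:
  y = 0: RHS = -12 is not a perfect cube.
  y = 1: RHS = 13 is not a perfect cube.
  y = -1: RHS = -37 is not a perfect cube.
  y = 2: RHS = 188 is not a perfect cube.
  y = -2: RHS = -212 is not a perfect cube.
  y = 3: RHS = 663 is not a perfect cube.
  y = -3: RHS = -687 is not a perfect cube.
Continuing the search up to |y| = 50 finds no solutions either.
No (x, y) in the scanned range satisfies the equation.

No integer solutions with |y| ≤ 50.


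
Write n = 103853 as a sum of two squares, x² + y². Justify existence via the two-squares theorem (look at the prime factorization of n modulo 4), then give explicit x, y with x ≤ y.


Step 1: Factor n = 103853 = 17 · 41 · 149.
Step 2: Check the mod-4 condition on each prime factor: 17 ≡ 1 (mod 4), exponent 1; 41 ≡ 1 (mod 4), exponent 1; 149 ≡ 1 (mod 4), exponent 1.
All primes ≡ 3 (mod 4) appear to even exponent (or don't appear), so by the two-squares theorem n IS expressible as a sum of two squares.
Step 3: Build a representation. Here n = 17 · 41 · 149 is a product of primes ≡ 1 (mod 4). Each prime p ≡ 1 (mod 4) is itself a sum of two squares; find a² by testing p − a² for a perfect square:
  17: 17 − 1² = 16 = 4² ⇒ 17 = 1² + 4².
  41: 41 − 1² = 40, 41 − 2² = 37, 41 − 3² = 32, 41 − 4² = 25 = 5² ⇒ 41 = 4² + 5².
  149: 149 − 1² = 148, 149 − 2² = 145, 149 − 3² = 140, 149 − 4² = 133, 149 − 5² = 124, 149 − 6² = 113, 149 − 7² = 100 = 10² ⇒ 149 = 7² + 10².
  Combine using the Brahmagupta–Fibonacci identity (a² + b²)(c² + d²) = (ac − bd)² + (ad + bc)² = (ac + bd)² + (ad − bc)²:
  17 · 41 = 697: from (1² + 4²)(4² + 5²), take (1·4 − 4·5, 1·5 + 4·4) = (4 − 20, 5 + 16) = (-16, 21); dropping signs (only squares matter) gives (16, 21); check 16² + 21² = 256 + 441 = 697 ✓.
  697 · 149 = 103853: from (16² + 21²)(7² + 10²), take (16·7 − 21·10, 16·10 + 21·7) = (112 − 210, 160 + 147) = (-98, 307); dropping signs (only squares matter) gives (98, 307); check 98² + 307² = 9604 + 94249 = 103853 ✓.
Step 4: Order so x ≤ y and verify: 98² + 307² = 9604 + 94249 = 103853 = n. ✓

n = 103853 = 98² + 307² (one valid representation with x ≤ y).


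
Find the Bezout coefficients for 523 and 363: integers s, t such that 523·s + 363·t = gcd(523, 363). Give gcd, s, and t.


Euclidean algorithm on (523, 363) — divide until remainder is 0:
  523 = 1 · 363 + 160
  363 = 2 · 160 + 43
  160 = 3 · 43 + 31
  43 = 1 · 31 + 12
  31 = 2 · 12 + 7
  12 = 1 · 7 + 5
  7 = 1 · 5 + 2
  5 = 2 · 2 + 1
  2 = 2 · 1 + 0
gcd(523, 363) = 1.
Track Bezout coefficients alongside the remainders: start with r₀ = 523 = a·1 + b·0 (s = 1, t = 0) and r₁ = 363 = a·0 + b·1 (s = 0, t = 1); each new remainder r_{k+1} = r_{k-1} − q_k·r_k inherits s_{k+1} = s_{k-1} − q_k·s_k, t_{k+1} = t_{k-1} − q_k·t_k, so r_k = a·s_k + b·t_k at every step:
  q = 1: r = 160, s = 1 − 1·0 = 1, t = 0 − 1·1 = -1  (check: 523·1 + 363·(-1) = 160)
  q = 2: r = 43, s = 0 − 2·1 = -2, t = 1 − 2·(-1) = 3  (check: 523·(-2) + 363·3 = 43)
  q = 3: r = 31, s = 1 − 3·(-2) = 7, t = -1 − 3·3 = -10  (check: 523·7 + 363·(-10) = 31)
  q = 1: r = 12, s = -2 − 1·7 = -9, t = 3 − 1·(-10) = 13  (check: 523·(-9) + 363·13 = 12)
  q = 2: r = 7, s = 7 − 2·(-9) = 25, t = -10 − 2·13 = -36  (check: 523·25 + 363·(-36) = 7)
  q = 1: r = 5, s = -9 − 1·25 = -34, t = 13 − 1·(-36) = 49  (check: 523·(-34) + 363·49 = 5)
  q = 1: r = 2, s = 25 − 1·(-34) = 59, t = -36 − 1·49 = -85  (check: 523·59 + 363·(-85) = 2)
  q = 2: r = 1, s = -34 − 2·59 = -152, t = 49 − 2·(-85) = 219  (check: 523·(-152) + 363·219 = 1)
The row with r = 1 (the gcd) gives the Bezout coefficients s = -152, t = 219.
Result: 523 · (-152) + 363 · (219) = 1.

gcd(523, 363) = 1; s = -152, t = 219 (check: 523·(-152) + 363·219 = 1).


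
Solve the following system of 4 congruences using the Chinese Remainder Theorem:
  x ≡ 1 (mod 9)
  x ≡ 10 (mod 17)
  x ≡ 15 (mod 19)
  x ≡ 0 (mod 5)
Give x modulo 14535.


Product of moduli M = 9 · 17 · 19 · 5 = 14535.
Merge one congruence at a time:
  Start: x ≡ 1 (mod 9).
  Combine with x ≡ 10 (mod 17); new modulus lcm = 153.
    Write x = 1 + 9·t and substitute into x ≡ 10 (mod 17): 9·t ≡ 10 − 1 = 9 (mod 17).
    The inverse of 9 mod 17 is 2 (since 9·2 = 18 = 1·17 + 1), so t ≡ 2·9 = 18 ≡ 1 (mod 17).
    Then x = 1 + 9·1 = 10, valid modulo lcm(9, 17) = 153: x ≡ 10 (mod 153).
  Combine with x ≡ 15 (mod 19); new modulus lcm = 2907.
    Write x = 10 + 153·t and substitute into x ≡ 15 (mod 19): 153·t ≡ 15 − 10 = 5 (mod 19).
    Reduce coefficients mod 19: 1·t ≡ 5 (mod 19).
    So t ≡ 5 (mod 19).
    Then x = 10 + 153·5 = 775, valid modulo lcm(153, 19) = 2907: x ≡ 775 (mod 2907).
  Combine with x ≡ 0 (mod 5); new modulus lcm = 14535.
    Write x = 775 + 2907·t and substitute into x ≡ 0 (mod 5): 2907·t ≡ 0 − 775 = -775 (mod 5).
    Reduce coefficients mod 5: 2·t ≡ 0 (mod 5).
    The inverse of 2 mod 5 is 3 (since 2·3 = 6 = 1·5 + 1), so t ≡ 3·0 = 0 ≡ 0 (mod 5).
    Then x = 775 + 2907·0 = 775, valid modulo lcm(2907, 5) = 14535: x ≡ 775 (mod 14535).
Verify against each original: 775 mod 9 = 1, 775 mod 17 = 10, 775 mod 19 = 15, 775 mod 5 = 0.

x ≡ 775 (mod 14535).


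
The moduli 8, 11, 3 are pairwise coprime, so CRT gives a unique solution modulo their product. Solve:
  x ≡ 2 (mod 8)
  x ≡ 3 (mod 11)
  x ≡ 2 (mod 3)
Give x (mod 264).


Moduli 8, 11, 3 are pairwise coprime; by CRT there is a unique solution modulo M = 8 · 11 · 3 = 264.
Solve pairwise, accumulating the modulus:
  Start with x ≡ 2 (mod 8).
  Combine with x ≡ 3 (mod 11): since gcd(8, 11) = 1, we get a unique residue mod 88.
    Write x = 2 + 8·t and substitute into x ≡ 3 (mod 11): 8·t ≡ 3 − 2 = 1 (mod 11).
    The inverse of 8 mod 11 is 7 (since 8·7 = 56 = 5·11 + 1), so t ≡ 7·1 = 7 ≡ 7 (mod 11).
    Then x = 2 + 8·7 = 58, valid modulo lcm(8, 11) = 88: x ≡ 58 (mod 88).
  Combine with x ≡ 2 (mod 3): since gcd(88, 3) = 1, we get a unique residue mod 264.
    Write x = 58 + 88·t and substitute into x ≡ 2 (mod 3): 88·t ≡ 2 − 58 = -56 (mod 3).
    Reduce coefficients mod 3: 1·t ≡ 1 (mod 3).
    So t ≡ 1 (mod 3).
    Then x = 58 + 88·1 = 146, valid modulo lcm(88, 3) = 264: x ≡ 146 (mod 264).
Verify: 146 mod 8 = 2 ✓, 146 mod 11 = 3 ✓, 146 mod 3 = 2 ✓.

x ≡ 146 (mod 264).


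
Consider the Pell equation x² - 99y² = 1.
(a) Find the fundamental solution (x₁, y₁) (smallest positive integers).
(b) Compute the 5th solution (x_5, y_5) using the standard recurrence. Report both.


Step 1: Find the fundamental solution (x₁, y₁) of x² - 99y² = 1.
  Expand √99 as a continued fraction. a₀ = ⌊√99⌋ = 9; iterate m_{k+1} = d_k·a_k − m_k, d_{k+1} = (99 − m_{k+1}²)/d_k, a_{k+1} = ⌊(a₀ + m_{k+1})/d_{k+1}⌋ (starting m₀ = 0, d₀ = 1), with convergents p_k = a_k·p_{k-1} + p_{k-2}, q_k = a_k·q_{k-1} + q_{k-2} (p₋₁ = 1, q₋₁ = 0):
  k = 0: a₀ = 9; p₀/q₀ = 9/1; p₀² − 99·q₀² = 81 − 99 = -18.
  k = 1: m = 9, d = 18, a = ⌊(9 + 9)/18⌋ = 1; p/q = (1·9 + 1)/(1·1 + 0) = 10/1; p² − 99·q² = 100 − 99 = 1.
  The first convergent with p² − 99·q² = 1 gives the fundamental solution (x₁, y₁) = (10, 1).
Step 2: Apply the recurrence (x_{n+1}, y_{n+1}) = (x₁x_n + 99y₁y_n, x₁y_n + y₁x_n) repeatedly.
  From (x_1, y_1) = (10, 1): x_2 = 10·10 + 99·1·1 = 199; y_2 = 10·1 + 1·10 = 20.
  From (x_2, y_2) = (199, 20): x_3 = 10·199 + 99·1·20 = 3970; y_3 = 10·20 + 1·199 = 399.
  From (x_3, y_3) = (3970, 399): x_4 = 10·3970 + 99·1·399 = 79201; y_4 = 10·399 + 1·3970 = 7960.
  From (x_4, y_4) = (79201, 7960): x_5 = 10·79201 + 99·1·7960 = 1580050; y_5 = 10·7960 + 1·79201 = 158801.
Step 3: Verify x_5² - 99·y_5² = 2496558002500 - 2496558002499 = 1 (should be 1). ✓

(x_1, y_1) = (10, 1); (x_5, y_5) = (1580050, 158801).


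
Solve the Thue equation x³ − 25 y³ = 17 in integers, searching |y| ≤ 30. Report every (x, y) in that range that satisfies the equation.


The equation is x³ - 25y³ = 17. For fixed y, x³ = 25·y³ + 17, so a solution requires the RHS to be a perfect cube.
Strategy: iterate y from -30 to 30, compute RHS = 25·y³ + 17, and check whether it is a (positive or negative) perfect cube.
Check small values of y:
  y = 0: RHS = 17 is not a perfect cube.
  y = 1: RHS = 42 is not a perfect cube.
  y = -1: RHS = -8 = (-2)³ ⇒ x = -2 works.
  y = 2: RHS = 217 is not a perfect cube.
  y = -2: RHS = -183 is not a perfect cube.
  y = 3: RHS = 692 is not a perfect cube.
  y = -3: RHS = -658 is not a perfect cube.
Continuing the search up to |y| = 30 finds no further solutions beyond those listed.
Collected solutions: (-2, -1).

Solutions (with |y| ≤ 30): (-2, -1).


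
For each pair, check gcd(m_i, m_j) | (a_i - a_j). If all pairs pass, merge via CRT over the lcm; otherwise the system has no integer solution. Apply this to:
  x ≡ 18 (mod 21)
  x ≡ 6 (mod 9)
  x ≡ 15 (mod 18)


Moduli 21, 9, 18 are not pairwise coprime, so CRT works modulo lcm(m_i) when all pairwise compatibility conditions hold.
Pairwise compatibility: gcd(m_i, m_j) must divide a_i - a_j for every pair.
Merge one congruence at a time:
  Start: x ≡ 18 (mod 21).
  Combine with x ≡ 6 (mod 9): gcd(21, 9) = 3; 6 - 18 = -12, which IS divisible by 3, so compatible.
    Write x = 18 + 21·t and substitute into x ≡ 6 (mod 9): 21·t ≡ 6 − 18 = -12 (mod 9).
    Divide the congruence (and modulus) by g = 3: 7·t ≡ -4 (mod 3).
    Reduce coefficients mod 3: 1·t ≡ 2 (mod 3).
    So t ≡ 2 (mod 3).
    Then x = 18 + 21·2 = 60, valid modulo lcm(21, 9) = 63: x ≡ 60 (mod 63).
  Combine with x ≡ 15 (mod 18): gcd(63, 18) = 9; 15 - 60 = -45, which IS divisible by 9, so compatible.
    Write x = 60 + 63·t and substitute into x ≡ 15 (mod 18): 63·t ≡ 15 − 60 = -45 (mod 18).
    Divide the congruence (and modulus) by g = 9: 7·t ≡ -5 (mod 2).
    Reduce coefficients mod 2: 1·t ≡ 1 (mod 2).
    So t ≡ 1 (mod 2).
    Then x = 60 + 63·1 = 123, valid modulo lcm(63, 18) = 126: x ≡ 123 (mod 126).
Verify: 123 mod 21 = 18, 123 mod 9 = 6, 123 mod 18 = 15.

x ≡ 123 (mod 126).


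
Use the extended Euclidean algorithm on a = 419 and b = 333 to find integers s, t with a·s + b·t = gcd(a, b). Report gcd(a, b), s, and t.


Euclidean algorithm on (419, 333) — divide until remainder is 0:
  419 = 1 · 333 + 86
  333 = 3 · 86 + 75
  86 = 1 · 75 + 11
  75 = 6 · 11 + 9
  11 = 1 · 9 + 2
  9 = 4 · 2 + 1
  2 = 2 · 1 + 0
gcd(419, 333) = 1.
Track Bezout coefficients alongside the remainders: start with r₀ = 419 = a·1 + b·0 (s = 1, t = 0) and r₁ = 333 = a·0 + b·1 (s = 0, t = 1); each new remainder r_{k+1} = r_{k-1} − q_k·r_k inherits s_{k+1} = s_{k-1} − q_k·s_k, t_{k+1} = t_{k-1} − q_k·t_k, so r_k = a·s_k + b·t_k at every step:
  q = 1: r = 86, s = 1 − 1·0 = 1, t = 0 − 1·1 = -1  (check: 419·1 + 333·(-1) = 86)
  q = 3: r = 75, s = 0 − 3·1 = -3, t = 1 − 3·(-1) = 4  (check: 419·(-3) + 333·4 = 75)
  q = 1: r = 11, s = 1 − 1·(-3) = 4, t = -1 − 1·4 = -5  (check: 419·4 + 333·(-5) = 11)
  q = 6: r = 9, s = -3 − 6·4 = -27, t = 4 − 6·(-5) = 34  (check: 419·(-27) + 333·34 = 9)
  q = 1: r = 2, s = 4 − 1·(-27) = 31, t = -5 − 1·34 = -39  (check: 419·31 + 333·(-39) = 2)
  q = 4: r = 1, s = -27 − 4·31 = -151, t = 34 − 4·(-39) = 190  (check: 419·(-151) + 333·190 = 1)
The row with r = 1 (the gcd) gives the Bezout coefficients s = -151, t = 190.
Result: 419 · (-151) + 333 · (190) = 1.

gcd(419, 333) = 1; s = -151, t = 190 (check: 419·(-151) + 333·190 = 1).


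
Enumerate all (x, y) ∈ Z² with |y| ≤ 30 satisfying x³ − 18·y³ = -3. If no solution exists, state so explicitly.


The equation is x³ - 18y³ = -3. For fixed y, x³ = 18·y³ − 3, so a solution requires the RHS to be a perfect cube.
Strategy: iterate y from -30 to 30, compute RHS = 18·y³ − 3, and check whether it is a (positive or negative) perfect cube.
Check small values of y:
  y = 0: RHS = -3 is not a perfect cube.
  y = 1: RHS = 15 is not a perfect cube.
  y = -1: RHS = -21 is not a perfect cube.
  y = 2: RHS = 141 is not a perfect cube.
  y = -2: RHS = -147 is not a perfect cube.
  y = 3: RHS = 483 is not a perfect cube.
  y = -3: RHS = -489 is not a perfect cube.
Continuing the search up to |y| = 30 finds no solutions either.
No (x, y) in the scanned range satisfies the equation.

No integer solutions with |y| ≤ 30.


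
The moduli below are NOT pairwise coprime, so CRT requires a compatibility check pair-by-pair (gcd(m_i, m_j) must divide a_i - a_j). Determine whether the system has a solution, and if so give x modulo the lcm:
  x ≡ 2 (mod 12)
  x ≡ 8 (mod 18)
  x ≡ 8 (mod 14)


Moduli 12, 18, 14 are not pairwise coprime, so CRT works modulo lcm(m_i) when all pairwise compatibility conditions hold.
Pairwise compatibility: gcd(m_i, m_j) must divide a_i - a_j for every pair.
Merge one congruence at a time:
  Start: x ≡ 2 (mod 12).
  Combine with x ≡ 8 (mod 18): gcd(12, 18) = 6; 8 - 2 = 6, which IS divisible by 6, so compatible.
    Write x = 2 + 12·t and substitute into x ≡ 8 (mod 18): 12·t ≡ 8 − 2 = 6 (mod 18).
    Divide the congruence (and modulus) by g = 6: 2·t ≡ 1 (mod 3).
    The inverse of 2 mod 3 is 2 (since 2·2 = 4 = 1·3 + 1), so t ≡ 2·1 = 2 ≡ 2 (mod 3).
    Then x = 2 + 12·2 = 26, valid modulo lcm(12, 18) = 36: x ≡ 26 (mod 36).
  Combine with x ≡ 8 (mod 14): gcd(36, 14) = 2; 8 - 26 = -18, which IS divisible by 2, so compatible.
    Write x = 26 + 36·t and substitute into x ≡ 8 (mod 14): 36·t ≡ 8 − 26 = -18 (mod 14).
    Divide the congruence (and modulus) by g = 2: 18·t ≡ -9 (mod 7).
    Reduce coefficients mod 7: 4·t ≡ 5 (mod 7).
    The inverse of 4 mod 7 is 2 (since 4·2 = 8 = 1·7 + 1), so t ≡ 2·5 = 10 ≡ 3 (mod 7).
    Then x = 26 + 36·3 = 134, valid modulo lcm(36, 14) = 252: x ≡ 134 (mod 252).
Verify: 134 mod 12 = 2, 134 mod 18 = 8, 134 mod 14 = 8.

x ≡ 134 (mod 252).


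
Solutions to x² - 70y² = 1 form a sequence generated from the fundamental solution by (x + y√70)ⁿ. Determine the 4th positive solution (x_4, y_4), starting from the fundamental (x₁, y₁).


Step 1: Find the fundamental solution (x₁, y₁) of x² - 70y² = 1.
  Expand √70 as a continued fraction. a₀ = ⌊√70⌋ = 8; iterate m_{k+1} = d_k·a_k − m_k, d_{k+1} = (70 − m_{k+1}²)/d_k, a_{k+1} = ⌊(a₀ + m_{k+1})/d_{k+1}⌋ (starting m₀ = 0, d₀ = 1), with convergents p_k = a_k·p_{k-1} + p_{k-2}, q_k = a_k·q_{k-1} + q_{k-2} (p₋₁ = 1, q₋₁ = 0):
  k = 0: a₀ = 8; p₀/q₀ = 8/1; p₀² − 70·q₀² = 64 − 70 = -6.
  k = 1: m = 8, d = 6, a = ⌊(8 + 8)/6⌋ = 2; p/q = (2·8 + 1)/(2·1 + 0) = 17/2; p² − 70·q² = 289 − 280 = 9.
  k = 2: m = 4, d = 9, a = ⌊(8 + 4)/9⌋ = 1; p/q = (1·17 + 8)/(1·2 + 1) = 25/3; p² − 70·q² = 625 − 630 = -5.
  k = 3: m = 5, d = 5, a = ⌊(8 + 5)/5⌋ = 2; p/q = (2·25 + 17)/(2·3 + 2) = 67/8; p² − 70·q² = 4489 − 4480 = 9.
  k = 4: m = 5, d = 9, a = ⌊(8 + 5)/9⌋ = 1; p/q = (1·67 + 25)/(1·8 + 3) = 92/11; p² − 70·q² = 8464 − 8470 = -6.
  k = 5: m = 4, d = 6, a = ⌊(8 + 4)/6⌋ = 2; p/q = (2·92 + 67)/(2·11 + 8) = 251/30; p² − 70·q² = 63001 − 63000 = 1.
  The first convergent with p² − 70·q² = 1 gives the fundamental solution (x₁, y₁) = (251, 30).
Step 2: Apply the recurrence (x_{n+1}, y_{n+1}) = (x₁x_n + 70y₁y_n, x₁y_n + y₁x_n) repeatedly.
  From (x_1, y_1) = (251, 30): x_2 = 251·251 + 70·30·30 = 126001; y_2 = 251·30 + 30·251 = 15060.
  From (x_2, y_2) = (126001, 15060): x_3 = 251·126001 + 70·30·15060 = 63252251; y_3 = 251·15060 + 30·126001 = 7560090.
  From (x_3, y_3) = (63252251, 7560090): x_4 = 251·63252251 + 70·30·7560090 = 31752504001; y_4 = 251·7560090 + 30·63252251 = 3795150120.
Step 3: Verify x_4² - 70·y_4² = 1008221510333521008001 - 1008221510333521008000 = 1 (should be 1). ✓

(x_1, y_1) = (251, 30); (x_4, y_4) = (31752504001, 3795150120).


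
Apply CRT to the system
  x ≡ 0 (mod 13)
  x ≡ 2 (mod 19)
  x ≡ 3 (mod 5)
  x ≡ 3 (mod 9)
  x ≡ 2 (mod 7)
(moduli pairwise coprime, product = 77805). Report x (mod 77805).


Product of moduli M = 13 · 19 · 5 · 9 · 7 = 77805.
Merge one congruence at a time:
  Start: x ≡ 0 (mod 13).
  Combine with x ≡ 2 (mod 19); new modulus lcm = 247.
    Write x = 0 + 13·t and substitute into x ≡ 2 (mod 19): 13·t ≡ 2 − 0 = 2 (mod 19).
    The inverse of 13 mod 19 is 3 (since 13·3 = 39 = 2·19 + 1), so t ≡ 3·2 = 6 ≡ 6 (mod 19).
    Then x = 0 + 13·6 = 78, valid modulo lcm(13, 19) = 247: x ≡ 78 (mod 247).
  Combine with x ≡ 3 (mod 5); new modulus lcm = 1235.
    Write x = 78 + 247·t and substitute into x ≡ 3 (mod 5): 247·t ≡ 3 − 78 = -75 (mod 5).
    Reduce coefficients mod 5: 2·t ≡ 0 (mod 5).
    The inverse of 2 mod 5 is 3 (since 2·3 = 6 = 1·5 + 1), so t ≡ 3·0 = 0 ≡ 0 (mod 5).
    Then x = 78 + 247·0 = 78, valid modulo lcm(247, 5) = 1235: x ≡ 78 (mod 1235).
  Combine with x ≡ 3 (mod 9); new modulus lcm = 11115.
    Write x = 78 + 1235·t and substitute into x ≡ 3 (mod 9): 1235·t ≡ 3 − 78 = -75 (mod 9).
    Reduce coefficients mod 9: 2·t ≡ 6 (mod 9).
    The inverse of 2 mod 9 is 5 (since 2·5 = 10 = 1·9 + 1), so t ≡ 5·6 = 30 ≡ 3 (mod 9).
    Then x = 78 + 1235·3 = 3783, valid modulo lcm(1235, 9) = 11115: x ≡ 3783 (mod 11115).
  Combine with x ≡ 2 (mod 7); new modulus lcm = 77805.
    Write x = 3783 + 11115·t and substitute into x ≡ 2 (mod 7): 11115·t ≡ 2 − 3783 = -3781 (mod 7).
    Reduce coefficients mod 7: 6·t ≡ 6 (mod 7).
    The inverse of 6 mod 7 is 6 (since 6·6 = 36 = 5·7 + 1), so t ≡ 6·6 = 36 ≡ 1 (mod 7).
    Then x = 3783 + 11115·1 = 14898, valid modulo lcm(11115, 7) = 77805: x ≡ 14898 (mod 77805).
Verify against each original: 14898 mod 13 = 0, 14898 mod 19 = 2, 14898 mod 5 = 3, 14898 mod 9 = 3, 14898 mod 7 = 2.

x ≡ 14898 (mod 77805).


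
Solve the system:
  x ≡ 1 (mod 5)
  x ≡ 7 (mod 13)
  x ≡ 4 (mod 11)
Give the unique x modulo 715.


Moduli 5, 13, 11 are pairwise coprime; by CRT there is a unique solution modulo M = 5 · 13 · 11 = 715.
Solve pairwise, accumulating the modulus:
  Start with x ≡ 1 (mod 5).
  Combine with x ≡ 7 (mod 13): since gcd(5, 13) = 1, we get a unique residue mod 65.
    Write x = 1 + 5·t and substitute into x ≡ 7 (mod 13): 5·t ≡ 7 − 1 = 6 (mod 13).
    The inverse of 5 mod 13 is 8 (since 5·8 = 40 = 3·13 + 1), so t ≡ 8·6 = 48 ≡ 9 (mod 13).
    Then x = 1 + 5·9 = 46, valid modulo lcm(5, 13) = 65: x ≡ 46 (mod 65).
  Combine with x ≡ 4 (mod 11): since gcd(65, 11) = 1, we get a unique residue mod 715.
    Write x = 46 + 65·t and substitute into x ≡ 4 (mod 11): 65·t ≡ 4 − 46 = -42 (mod 11).
    Reduce coefficients mod 11: 10·t ≡ 2 (mod 11).
    The inverse of 10 mod 11 is 10 (since 10·10 = 100 = 9·11 + 1), so t ≡ 10·2 = 20 ≡ 9 (mod 11).
    Then x = 46 + 65·9 = 631, valid modulo lcm(65, 11) = 715: x ≡ 631 (mod 715).
Verify: 631 mod 5 = 1 ✓, 631 mod 13 = 7 ✓, 631 mod 11 = 4 ✓.

x ≡ 631 (mod 715).


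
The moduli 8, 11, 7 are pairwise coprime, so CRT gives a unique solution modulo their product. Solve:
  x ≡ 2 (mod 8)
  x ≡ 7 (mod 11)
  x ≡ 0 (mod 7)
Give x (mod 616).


Moduli 8, 11, 7 are pairwise coprime; by CRT there is a unique solution modulo M = 8 · 11 · 7 = 616.
Solve pairwise, accumulating the modulus:
  Start with x ≡ 2 (mod 8).
  Combine with x ≡ 7 (mod 11): since gcd(8, 11) = 1, we get a unique residue mod 88.
    Write x = 2 + 8·t and substitute into x ≡ 7 (mod 11): 8·t ≡ 7 − 2 = 5 (mod 11).
    The inverse of 8 mod 11 is 7 (since 8·7 = 56 = 5·11 + 1), so t ≡ 7·5 = 35 ≡ 2 (mod 11).
    Then x = 2 + 8·2 = 18, valid modulo lcm(8, 11) = 88: x ≡ 18 (mod 88).
  Combine with x ≡ 0 (mod 7): since gcd(88, 7) = 1, we get a unique residue mod 616.
    Write x = 18 + 88·t and substitute into x ≡ 0 (mod 7): 88·t ≡ 0 − 18 = -18 (mod 7).
    Reduce coefficients mod 7: 4·t ≡ 3 (mod 7).
    The inverse of 4 mod 7 is 2 (since 4·2 = 8 = 1·7 + 1), so t ≡ 2·3 = 6 ≡ 6 (mod 7).
    Then x = 18 + 88·6 = 546, valid modulo lcm(88, 7) = 616: x ≡ 546 (mod 616).
Verify: 546 mod 8 = 2 ✓, 546 mod 11 = 7 ✓, 546 mod 7 = 0 ✓.

x ≡ 546 (mod 616).


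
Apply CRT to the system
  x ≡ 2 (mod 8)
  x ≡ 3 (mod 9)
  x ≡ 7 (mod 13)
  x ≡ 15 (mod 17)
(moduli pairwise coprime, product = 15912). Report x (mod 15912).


Product of moduli M = 8 · 9 · 13 · 17 = 15912.
Merge one congruence at a time:
  Start: x ≡ 2 (mod 8).
  Combine with x ≡ 3 (mod 9); new modulus lcm = 72.
    Write x = 2 + 8·t and substitute into x ≡ 3 (mod 9): 8·t ≡ 3 − 2 = 1 (mod 9).
    The inverse of 8 mod 9 is 8 (since 8·8 = 64 = 7·9 + 1), so t ≡ 8·1 = 8 ≡ 8 (mod 9).
    Then x = 2 + 8·8 = 66, valid modulo lcm(8, 9) = 72: x ≡ 66 (mod 72).
  Combine with x ≡ 7 (mod 13); new modulus lcm = 936.
    Write x = 66 + 72·t and substitute into x ≡ 7 (mod 13): 72·t ≡ 7 − 66 = -59 (mod 13).
    Reduce coefficients mod 13: 7·t ≡ 6 (mod 13).
    The inverse of 7 mod 13 is 2 (since 7·2 = 14 = 1·13 + 1), so t ≡ 2·6 = 12 ≡ 12 (mod 13).
    Then x = 66 + 72·12 = 930, valid modulo lcm(72, 13) = 936: x ≡ 930 (mod 936).
  Combine with x ≡ 15 (mod 17); new modulus lcm = 15912.
    Write x = 930 + 936·t and substitute into x ≡ 15 (mod 17): 936·t ≡ 15 − 930 = -915 (mod 17).
    Reduce coefficients mod 17: 1·t ≡ 3 (mod 17).
    So t ≡ 3 (mod 17).
    Then x = 930 + 936·3 = 3738, valid modulo lcm(936, 17) = 15912: x ≡ 3738 (mod 15912).
Verify against each original: 3738 mod 8 = 2, 3738 mod 9 = 3, 3738 mod 13 = 7, 3738 mod 17 = 15.

x ≡ 3738 (mod 15912).


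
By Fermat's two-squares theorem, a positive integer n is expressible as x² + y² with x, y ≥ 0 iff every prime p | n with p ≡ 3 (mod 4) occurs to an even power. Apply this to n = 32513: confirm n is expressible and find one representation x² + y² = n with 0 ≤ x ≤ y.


Step 1: Factor n = 32513 = 13 · 41 · 61.
Step 2: Check the mod-4 condition on each prime factor: 13 ≡ 1 (mod 4), exponent 1; 41 ≡ 1 (mod 4), exponent 1; 61 ≡ 1 (mod 4), exponent 1.
All primes ≡ 3 (mod 4) appear to even exponent (or don't appear), so by the two-squares theorem n IS expressible as a sum of two squares.
Step 3: Build a representation. Here n = 13 · 41 · 61 is a product of primes ≡ 1 (mod 4). Each prime p ≡ 1 (mod 4) is itself a sum of two squares; find a² by testing p − a² for a perfect square:
  13: 13 − 1² = 12, 13 − 2² = 9 = 3² ⇒ 13 = 2² + 3².
  41: 41 − 1² = 40, 41 − 2² = 37, 41 − 3² = 32, 41 − 4² = 25 = 5² ⇒ 41 = 4² + 5².
  61: 61 − 1² = 60, 61 − 2² = 57, 61 − 3² = 52, 61 − 4² = 45, 61 − 5² = 36 = 6² ⇒ 61 = 5² + 6².
  Combine using the Brahmagupta–Fibonacci identity (a² + b²)(c² + d²) = (ac − bd)² + (ad + bc)² = (ac + bd)² + (ad − bc)²:
  13 · 41 = 533: from (2² + 3²)(4² + 5²), take (2·4 − 3·5, 2·5 + 3·4) = (8 − 15, 10 + 12) = (-7, 22); dropping signs (only squares matter) gives (7, 22); check 7² + 22² = 49 + 484 = 533 ✓.
  533 · 61 = 32513: from (7² + 22²)(5² + 6²), take (7·5 − 22·6, 7·6 + 22·5) = (35 − 132, 42 + 110) = (-97, 152); dropping signs (only squares matter) gives (97, 152); check 97² + 152² = 9409 + 23104 = 32513 ✓.
Step 4: Order so x ≤ y and verify: 97² + 152² = 9409 + 23104 = 32513 = n. ✓

n = 32513 = 97² + 152² (one valid representation with x ≤ y).


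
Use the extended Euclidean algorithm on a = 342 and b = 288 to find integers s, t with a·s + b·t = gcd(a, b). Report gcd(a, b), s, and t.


Euclidean algorithm on (342, 288) — divide until remainder is 0:
  342 = 1 · 288 + 54
  288 = 5 · 54 + 18
  54 = 3 · 18 + 0
gcd(342, 288) = 18.
Track Bezout coefficients alongside the remainders: start with r₀ = 342 = a·1 + b·0 (s = 1, t = 0) and r₁ = 288 = a·0 + b·1 (s = 0, t = 1); each new remainder r_{k+1} = r_{k-1} − q_k·r_k inherits s_{k+1} = s_{k-1} − q_k·s_k, t_{k+1} = t_{k-1} − q_k·t_k, so r_k = a·s_k + b·t_k at every step:
  q = 1: r = 54, s = 1 − 1·0 = 1, t = 0 − 1·1 = -1  (check: 342·1 + 288·(-1) = 54)
  q = 5: r = 18, s = 0 − 5·1 = -5, t = 1 − 5·(-1) = 6  (check: 342·(-5) + 288·6 = 18)
The row with r = 18 (the gcd) gives the Bezout coefficients s = -5, t = 6.
Result: 342 · (-5) + 288 · (6) = 18.

gcd(342, 288) = 18; s = -5, t = 6 (check: 342·(-5) + 288·6 = 18).


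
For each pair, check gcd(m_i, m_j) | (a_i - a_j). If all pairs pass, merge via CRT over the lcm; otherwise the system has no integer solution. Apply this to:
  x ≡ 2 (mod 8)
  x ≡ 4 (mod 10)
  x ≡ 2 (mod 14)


Moduli 8, 10, 14 are not pairwise coprime, so CRT works modulo lcm(m_i) when all pairwise compatibility conditions hold.
Pairwise compatibility: gcd(m_i, m_j) must divide a_i - a_j for every pair.
Merge one congruence at a time:
  Start: x ≡ 2 (mod 8).
  Combine with x ≡ 4 (mod 10): gcd(8, 10) = 2; 4 - 2 = 2, which IS divisible by 2, so compatible.
    Write x = 2 + 8·t and substitute into x ≡ 4 (mod 10): 8·t ≡ 4 − 2 = 2 (mod 10).
    Divide the congruence (and modulus) by g = 2: 4·t ≡ 1 (mod 5).
    The inverse of 4 mod 5 is 4 (since 4·4 = 16 = 3·5 + 1), so t ≡ 4·1 = 4 ≡ 4 (mod 5).
    Then x = 2 + 8·4 = 34, valid modulo lcm(8, 10) = 40: x ≡ 34 (mod 40).
  Combine with x ≡ 2 (mod 14): gcd(40, 14) = 2; 2 - 34 = -32, which IS divisible by 2, so compatible.
    Write x = 34 + 40·t and substitute into x ≡ 2 (mod 14): 40·t ≡ 2 − 34 = -32 (mod 14).
    Divide the congruence (and modulus) by g = 2: 20·t ≡ -16 (mod 7).
    Reduce coefficients mod 7: 6·t ≡ 5 (mod 7).
    The inverse of 6 mod 7 is 6 (since 6·6 = 36 = 5·7 + 1), so t ≡ 6·5 = 30 ≡ 2 (mod 7).
    Then x = 34 + 40·2 = 114, valid modulo lcm(40, 14) = 280: x ≡ 114 (mod 280).
Verify: 114 mod 8 = 2, 114 mod 10 = 4, 114 mod 14 = 2.

x ≡ 114 (mod 280).


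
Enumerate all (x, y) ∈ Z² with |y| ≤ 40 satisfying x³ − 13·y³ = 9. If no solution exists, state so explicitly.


The equation is x³ - 13y³ = 9. For fixed y, x³ = 13·y³ + 9, so a solution requires the RHS to be a perfect cube.
Strategy: iterate y from -40 to 40, compute RHS = 13·y³ + 9, and check whether it is a (positive or negative) perfect cube.
Check small values of y:
  y = 0: RHS = 9 is not a perfect cube.
  y = 1: RHS = 22 is not a perfect cube.
  y = -1: RHS = -4 is not a perfect cube.
  y = 2: RHS = 113 is not a perfect cube.
  y = -2: RHS = -95 is not a perfect cube.
  y = 3: RHS = 360 is not a perfect cube.
  y = -3: RHS = -342 is not a perfect cube.
Continuing the search up to |y| = 40 finds no solutions either.
No (x, y) in the scanned range satisfies the equation.

No integer solutions with |y| ≤ 40.


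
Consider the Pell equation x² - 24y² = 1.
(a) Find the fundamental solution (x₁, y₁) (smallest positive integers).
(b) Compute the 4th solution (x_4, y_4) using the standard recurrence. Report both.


Step 1: Find the fundamental solution (x₁, y₁) of x² - 24y² = 1.
  Expand √24 as a continued fraction. a₀ = ⌊√24⌋ = 4; iterate m_{k+1} = d_k·a_k − m_k, d_{k+1} = (24 − m_{k+1}²)/d_k, a_{k+1} = ⌊(a₀ + m_{k+1})/d_{k+1}⌋ (starting m₀ = 0, d₀ = 1), with convergents p_k = a_k·p_{k-1} + p_{k-2}, q_k = a_k·q_{k-1} + q_{k-2} (p₋₁ = 1, q₋₁ = 0):
  k = 0: a₀ = 4; p₀/q₀ = 4/1; p₀² − 24·q₀² = 16 − 24 = -8.
  k = 1: m = 4, d = 8, a = ⌊(4 + 4)/8⌋ = 1; p/q = (1·4 + 1)/(1·1 + 0) = 5/1; p² − 24·q² = 25 − 24 = 1.
  The first convergent with p² − 24·q² = 1 gives the fundamental solution (x₁, y₁) = (5, 1).
Step 2: Apply the recurrence (x_{n+1}, y_{n+1}) = (x₁x_n + 24y₁y_n, x₁y_n + y₁x_n) repeatedly.
  From (x_1, y_1) = (5, 1): x_2 = 5·5 + 24·1·1 = 49; y_2 = 5·1 + 1·5 = 10.
  From (x_2, y_2) = (49, 10): x_3 = 5·49 + 24·1·10 = 485; y_3 = 5·10 + 1·49 = 99.
  From (x_3, y_3) = (485, 99): x_4 = 5·485 + 24·1·99 = 4801; y_4 = 5·99 + 1·485 = 980.
Step 3: Verify x_4² - 24·y_4² = 23049601 - 23049600 = 1 (should be 1). ✓

(x_1, y_1) = (5, 1); (x_4, y_4) = (4801, 980).


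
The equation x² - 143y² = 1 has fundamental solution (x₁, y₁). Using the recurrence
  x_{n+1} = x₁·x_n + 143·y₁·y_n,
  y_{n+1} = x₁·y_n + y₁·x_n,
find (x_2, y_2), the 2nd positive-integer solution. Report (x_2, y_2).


Step 1: Find the fundamental solution (x₁, y₁) of x² - 143y² = 1.
  Expand √143 as a continued fraction. a₀ = ⌊√143⌋ = 11; iterate m_{k+1} = d_k·a_k − m_k, d_{k+1} = (143 − m_{k+1}²)/d_k, a_{k+1} = ⌊(a₀ + m_{k+1})/d_{k+1}⌋ (starting m₀ = 0, d₀ = 1), with convergents p_k = a_k·p_{k-1} + p_{k-2}, q_k = a_k·q_{k-1} + q_{k-2} (p₋₁ = 1, q₋₁ = 0):
  k = 0: a₀ = 11; p₀/q₀ = 11/1; p₀² − 143·q₀² = 121 − 143 = -22.
  k = 1: m = 11, d = 22, a = ⌊(11 + 11)/22⌋ = 1; p/q = (1·11 + 1)/(1·1 + 0) = 12/1; p² − 143·q² = 144 − 143 = 1.
  The first convergent with p² − 143·q² = 1 gives the fundamental solution (x₁, y₁) = (12, 1).
Step 2: Apply the recurrence (x_{n+1}, y_{n+1}) = (x₁x_n + 143y₁y_n, x₁y_n + y₁x_n) repeatedly.
  From (x_1, y_1) = (12, 1): x_2 = 12·12 + 143·1·1 = 287; y_2 = 12·1 + 1·12 = 24.
Step 3: Verify x_2² - 143·y_2² = 82369 - 82368 = 1 (should be 1). ✓

(x_1, y_1) = (12, 1); (x_2, y_2) = (287, 24).


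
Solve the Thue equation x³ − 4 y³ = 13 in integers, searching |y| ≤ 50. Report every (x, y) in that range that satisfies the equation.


The equation is x³ - 4y³ = 13. For fixed y, x³ = 4·y³ + 13, so a solution requires the RHS to be a perfect cube.
Strategy: iterate y from -50 to 50, compute RHS = 4·y³ + 13, and check whether it is a (positive or negative) perfect cube.
Check small values of y:
  y = 0: RHS = 13 is not a perfect cube.
  y = 1: RHS = 17 is not a perfect cube.
  y = -1: RHS = 9 is not a perfect cube.
  y = 2: RHS = 45 is not a perfect cube.
  y = -2: RHS = -19 is not a perfect cube.
  y = 3: RHS = 121 is not a perfect cube.
  y = -3: RHS = -95 is not a perfect cube.
Continuing the search up to |y| = 50 finds no solutions either.
No (x, y) in the scanned range satisfies the equation.

No integer solutions with |y| ≤ 50.
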